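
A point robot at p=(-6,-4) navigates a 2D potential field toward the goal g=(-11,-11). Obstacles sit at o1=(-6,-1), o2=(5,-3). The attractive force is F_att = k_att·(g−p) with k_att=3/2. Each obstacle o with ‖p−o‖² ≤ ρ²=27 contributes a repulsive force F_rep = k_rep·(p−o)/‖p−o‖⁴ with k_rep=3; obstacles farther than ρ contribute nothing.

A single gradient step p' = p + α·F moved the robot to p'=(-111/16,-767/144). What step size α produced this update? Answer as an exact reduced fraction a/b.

F_att = 3/2·(g−p) = 3/2·(-5,-7) = (-7.5000,-10.5000)
o1: d²=9 ≤ ρ²=27; F_rep = 3·(0,-3)/9² = (0.0000,-0.1111)
o2: d²=122 > ρ²=27 → inactive
F = F_att + ΣF_rep = (-7.5000,-10.6111)
Δp = p'−p = (-0.9375,-1.3264); α = Δx/Fx = (-15/16) / (-15/2) = 1/8
check: Δy/Fy = (-191/144) / (-191/18) = 1/8 ✓

α = 1/8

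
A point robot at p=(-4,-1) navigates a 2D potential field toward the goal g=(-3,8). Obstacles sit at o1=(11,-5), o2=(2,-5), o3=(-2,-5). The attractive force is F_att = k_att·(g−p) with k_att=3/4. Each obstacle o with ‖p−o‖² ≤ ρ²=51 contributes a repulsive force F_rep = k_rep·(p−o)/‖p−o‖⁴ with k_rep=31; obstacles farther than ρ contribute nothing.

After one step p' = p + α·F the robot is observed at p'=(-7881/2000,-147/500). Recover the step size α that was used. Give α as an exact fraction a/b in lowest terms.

F_att = 3/4·(g−p) = 3/4·(1,9) = (0.7500,6.7500)
o1: d²=241 > ρ²=51 → inactive
o2: d²=52 > ρ²=51 → inactive
o3: d²=20 ≤ ρ²=51; F_rep = 31·(-2,4)/20² = (-0.1550,0.3100)
F = F_att + ΣF_rep = (0.5950,7.0600)
Δp = p'−p = (0.0595,0.7060); α = Δx/Fx = (119/2000) / (119/200) = 1/10
check: Δy/Fy = (353/500) / (353/50) = 1/10 ✓

α = 1/10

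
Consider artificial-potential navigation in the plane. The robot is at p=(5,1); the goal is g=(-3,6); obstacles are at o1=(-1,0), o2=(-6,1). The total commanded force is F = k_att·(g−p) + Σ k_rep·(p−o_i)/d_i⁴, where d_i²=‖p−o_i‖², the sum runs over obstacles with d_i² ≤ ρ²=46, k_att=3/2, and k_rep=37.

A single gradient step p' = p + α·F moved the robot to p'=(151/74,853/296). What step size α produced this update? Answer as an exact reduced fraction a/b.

α = 1/4

F_att = 3/2·(g−p) = 3/2·(-8,5) = (-12.0000,7.5000)
o1: d²=37 ≤ ρ²=46; F_rep = 37·(6,1)/37² = (0.1622,0.0270)
o2: d²=121 > ρ²=46 → inactive
F = F_att + ΣF_rep = (-11.8378,7.5270)
Δp = p'−p = (-2.9595,1.8818); α = Δx/Fx = (-219/74) / (-438/37) = 1/4
check: Δy/Fy = (557/296) / (557/74) = 1/4 ✓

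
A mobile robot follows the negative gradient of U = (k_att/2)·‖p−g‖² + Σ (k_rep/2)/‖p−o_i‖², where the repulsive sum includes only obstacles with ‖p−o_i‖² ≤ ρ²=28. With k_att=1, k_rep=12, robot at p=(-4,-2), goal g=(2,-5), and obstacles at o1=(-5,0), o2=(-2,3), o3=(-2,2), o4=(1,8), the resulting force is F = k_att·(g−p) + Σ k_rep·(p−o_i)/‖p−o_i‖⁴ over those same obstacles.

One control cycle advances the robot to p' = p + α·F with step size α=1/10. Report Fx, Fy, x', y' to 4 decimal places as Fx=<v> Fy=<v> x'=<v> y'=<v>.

F_att = 1·(g−p) = 1·(6,-3) = (6.0000,-3.0000)
o1: d²=5 ≤ ρ²=28; F_rep = 12·(1,-2)/5² = (0.4800,-0.9600)
o2: d²=29 > ρ²=28 → inactive
o3: d²=20 ≤ ρ²=28; F_rep = 12·(-2,-4)/20² = (-0.0600,-0.1200)
o4: d²=125 > ρ²=28 → inactive
F = F_att + ΣF_rep = (6.4200,-4.0800)
p' = p + 1/10·F = (-3.3580,-2.4080)

Fx=6.4200 Fy=-4.0800 x'=-3.3580 y'=-2.4080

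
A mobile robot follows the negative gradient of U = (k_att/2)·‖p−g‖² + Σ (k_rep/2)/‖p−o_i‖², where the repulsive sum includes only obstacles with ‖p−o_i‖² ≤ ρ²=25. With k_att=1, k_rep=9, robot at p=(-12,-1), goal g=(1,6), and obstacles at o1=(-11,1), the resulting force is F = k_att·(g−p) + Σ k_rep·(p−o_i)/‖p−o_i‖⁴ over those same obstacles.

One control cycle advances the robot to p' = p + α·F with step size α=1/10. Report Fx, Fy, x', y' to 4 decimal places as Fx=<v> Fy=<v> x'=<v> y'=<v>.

F_att = 1·(g−p) = 1·(13,7) = (13.0000,7.0000)
o1: d²=5 ≤ ρ²=25; F_rep = 9·(-1,-2)/5² = (-0.3600,-0.7200)
F = F_att + ΣF_rep = (12.6400,6.2800)
p' = p + 1/10·F = (-10.7360,-0.3720)

Fx=12.6400 Fy=6.2800 x'=-10.7360 y'=-0.3720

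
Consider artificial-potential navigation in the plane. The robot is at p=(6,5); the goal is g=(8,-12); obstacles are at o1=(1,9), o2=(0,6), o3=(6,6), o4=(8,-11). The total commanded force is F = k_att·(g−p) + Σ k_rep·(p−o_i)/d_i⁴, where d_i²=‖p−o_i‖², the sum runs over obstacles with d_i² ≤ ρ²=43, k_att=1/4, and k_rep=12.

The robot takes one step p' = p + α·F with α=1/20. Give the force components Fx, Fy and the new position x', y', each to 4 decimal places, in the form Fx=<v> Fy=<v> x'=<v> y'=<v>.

F_att = 1/4·(g−p) = 1/4·(2,-17) = (0.5000,-4.2500)
o1: d²=41 ≤ ρ²=43; F_rep = 12·(5,-4)/41² = (0.0357,-0.0286)
o2: d²=37 ≤ ρ²=43; F_rep = 12·(6,-1)/37² = (0.0526,-0.0088)
o3: d²=1 ≤ ρ²=43; F_rep = 12·(0,-1)/1² = (0.0000,-12.0000)
o4: d²=260 > ρ²=43 → inactive
F = F_att + ΣF_rep = (0.5883,-16.2873)
p' = p + 1/20·F = (6.0294,4.1856)

Fx=0.5883 Fy=-16.2873 x'=6.0294 y'=4.1856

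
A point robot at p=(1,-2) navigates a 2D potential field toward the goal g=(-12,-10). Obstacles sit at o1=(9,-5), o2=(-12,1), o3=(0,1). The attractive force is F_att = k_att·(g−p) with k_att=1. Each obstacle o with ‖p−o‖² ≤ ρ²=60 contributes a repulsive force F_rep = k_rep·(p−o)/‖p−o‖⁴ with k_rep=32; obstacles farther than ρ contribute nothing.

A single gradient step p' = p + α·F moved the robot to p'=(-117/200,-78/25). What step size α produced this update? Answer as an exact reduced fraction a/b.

α = 1/8

F_att = 1·(g−p) = 1·(-13,-8) = (-13.0000,-8.0000)
o1: d²=73 > ρ²=60 → inactive
o2: d²=178 > ρ²=60 → inactive
o3: d²=10 ≤ ρ²=60; F_rep = 32·(1,-3)/10² = (0.3200,-0.9600)
F = F_att + ΣF_rep = (-12.6800,-8.9600)
Δp = p'−p = (-1.5850,-1.1200); α = Δx/Fx = (-317/200) / (-317/25) = 1/8
check: Δy/Fy = (-28/25) / (-224/25) = 1/8 ✓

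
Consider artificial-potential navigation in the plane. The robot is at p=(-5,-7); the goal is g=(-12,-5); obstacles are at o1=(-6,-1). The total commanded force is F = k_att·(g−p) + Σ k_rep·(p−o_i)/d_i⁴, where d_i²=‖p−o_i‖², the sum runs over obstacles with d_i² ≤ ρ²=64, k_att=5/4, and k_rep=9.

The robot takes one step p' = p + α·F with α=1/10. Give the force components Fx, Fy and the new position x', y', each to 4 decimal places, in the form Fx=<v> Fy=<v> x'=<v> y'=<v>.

F_att = 5/4·(g−p) = 5/4·(-7,2) = (-8.7500,2.5000)
o1: d²=37 ≤ ρ²=64; F_rep = 9·(1,-6)/37² = (0.0066,-0.0394)
F = F_att + ΣF_rep = (-8.7434,2.4606)
p' = p + 1/10·F = (-5.8743,-6.7539)

Fx=-8.7434 Fy=2.4606 x'=-5.8743 y'=-6.7539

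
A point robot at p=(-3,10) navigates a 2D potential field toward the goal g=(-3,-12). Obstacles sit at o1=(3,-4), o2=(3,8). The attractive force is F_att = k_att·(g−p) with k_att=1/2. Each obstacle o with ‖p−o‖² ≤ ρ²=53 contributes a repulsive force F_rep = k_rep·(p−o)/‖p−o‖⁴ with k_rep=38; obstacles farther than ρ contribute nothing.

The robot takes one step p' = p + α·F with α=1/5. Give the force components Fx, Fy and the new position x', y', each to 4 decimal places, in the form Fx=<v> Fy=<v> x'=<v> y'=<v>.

F_att = 1/2·(g−p) = 1/2·(0,-22) = (0.0000,-11.0000)
o1: d²=232 > ρ²=53 → inactive
o2: d²=40 ≤ ρ²=53; F_rep = 38·(-6,2)/40² = (-0.1425,0.0475)
F = F_att + ΣF_rep = (-0.1425,-10.9525)
p' = p + 1/5·F = (-3.0285,7.8095)

Fx=-0.1425 Fy=-10.9525 x'=-3.0285 y'=7.8095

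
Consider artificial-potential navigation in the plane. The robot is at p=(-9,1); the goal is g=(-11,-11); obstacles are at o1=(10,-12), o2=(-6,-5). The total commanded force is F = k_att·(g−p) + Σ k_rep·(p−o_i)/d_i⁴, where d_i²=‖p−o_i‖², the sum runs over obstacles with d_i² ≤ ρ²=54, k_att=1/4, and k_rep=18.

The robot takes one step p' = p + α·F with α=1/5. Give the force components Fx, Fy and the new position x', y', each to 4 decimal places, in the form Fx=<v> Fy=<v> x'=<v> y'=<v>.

F_att = 1/4·(g−p) = 1/4·(-2,-12) = (-0.5000,-3.0000)
o1: d²=530 > ρ²=54 → inactive
o2: d²=45 ≤ ρ²=54; F_rep = 18·(-3,6)/45² = (-0.0267,0.0533)
F = F_att + ΣF_rep = (-0.5267,-2.9467)
p' = p + 1/5·F = (-9.1053,0.4107)

Fx=-0.5267 Fy=-2.9467 x'=-9.1053 y'=0.4107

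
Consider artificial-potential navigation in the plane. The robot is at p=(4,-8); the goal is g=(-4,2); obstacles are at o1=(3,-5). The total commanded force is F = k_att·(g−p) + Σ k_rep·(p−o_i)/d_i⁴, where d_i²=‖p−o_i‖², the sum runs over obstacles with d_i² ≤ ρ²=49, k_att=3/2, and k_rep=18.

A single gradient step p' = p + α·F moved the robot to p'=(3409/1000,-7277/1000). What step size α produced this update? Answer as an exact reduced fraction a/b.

F_att = 3/2·(g−p) = 3/2·(-8,10) = (-12.0000,15.0000)
o1: d²=10 ≤ ρ²=49; F_rep = 18·(1,-3)/10² = (0.1800,-0.5400)
F = F_att + ΣF_rep = (-11.8200,14.4600)
Δp = p'−p = (-0.5910,0.7230); α = Δx/Fx = (-591/1000) / (-591/50) = 1/20
check: Δy/Fy = (723/1000) / (723/50) = 1/20 ✓

α = 1/20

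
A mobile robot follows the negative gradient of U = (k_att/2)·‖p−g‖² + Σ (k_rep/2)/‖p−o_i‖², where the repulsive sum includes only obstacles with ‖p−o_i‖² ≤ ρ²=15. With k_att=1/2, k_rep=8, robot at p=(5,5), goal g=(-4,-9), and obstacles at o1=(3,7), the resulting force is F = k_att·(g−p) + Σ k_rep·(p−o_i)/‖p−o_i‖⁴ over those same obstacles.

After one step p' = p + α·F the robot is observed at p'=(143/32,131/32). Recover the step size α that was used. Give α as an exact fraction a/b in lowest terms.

F_att = 1/2·(g−p) = 1/2·(-9,-14) = (-4.5000,-7.0000)
o1: d²=8 ≤ ρ²=15; F_rep = 8·(2,-2)/8² = (0.2500,-0.2500)
F = F_att + ΣF_rep = (-4.2500,-7.2500)
Δp = p'−p = (-0.5312,-0.9062); α = Δx/Fx = (-17/32) / (-17/4) = 1/8
check: Δy/Fy = (-29/32) / (-29/4) = 1/8 ✓

α = 1/8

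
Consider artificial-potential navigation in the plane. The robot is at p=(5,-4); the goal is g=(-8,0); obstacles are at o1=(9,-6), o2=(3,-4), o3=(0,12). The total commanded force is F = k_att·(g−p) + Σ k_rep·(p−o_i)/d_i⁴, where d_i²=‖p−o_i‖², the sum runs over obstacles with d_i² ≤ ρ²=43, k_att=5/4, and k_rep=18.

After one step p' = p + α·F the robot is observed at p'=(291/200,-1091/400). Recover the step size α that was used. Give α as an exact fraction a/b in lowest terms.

F_att = 5/4·(g−p) = 5/4·(-13,4) = (-16.2500,5.0000)
o1: d²=20 ≤ ρ²=43; F_rep = 18·(-4,2)/20² = (-0.1800,0.0900)
o2: d²=4 ≤ ρ²=43; F_rep = 18·(2,0)/4² = (2.2500,0.0000)
o3: d²=281 > ρ²=43 → inactive
F = F_att + ΣF_rep = (-14.1800,5.0900)
Δp = p'−p = (-3.5450,1.2725); α = Δx/Fx = (-709/200) / (-709/50) = 1/4
check: Δy/Fy = (509/400) / (509/100) = 1/4 ✓

α = 1/4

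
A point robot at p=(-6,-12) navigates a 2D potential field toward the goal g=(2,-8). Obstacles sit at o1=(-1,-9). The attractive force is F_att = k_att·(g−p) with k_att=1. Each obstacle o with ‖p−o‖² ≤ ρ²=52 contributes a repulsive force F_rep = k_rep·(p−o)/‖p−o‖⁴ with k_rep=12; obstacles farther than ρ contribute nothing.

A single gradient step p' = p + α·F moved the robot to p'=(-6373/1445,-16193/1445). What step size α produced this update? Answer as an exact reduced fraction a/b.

α = 1/5

F_att = 1·(g−p) = 1·(8,4) = (8.0000,4.0000)
o1: d²=34 ≤ ρ²=52; F_rep = 12·(-5,-3)/34² = (-0.0519,-0.0311)
F = F_att + ΣF_rep = (7.9481,3.9689)
Δp = p'−p = (1.5896,0.7938); α = Δx/Fx = (2297/1445) / (2297/289) = 1/5
check: Δy/Fy = (1147/1445) / (1147/289) = 1/5 ✓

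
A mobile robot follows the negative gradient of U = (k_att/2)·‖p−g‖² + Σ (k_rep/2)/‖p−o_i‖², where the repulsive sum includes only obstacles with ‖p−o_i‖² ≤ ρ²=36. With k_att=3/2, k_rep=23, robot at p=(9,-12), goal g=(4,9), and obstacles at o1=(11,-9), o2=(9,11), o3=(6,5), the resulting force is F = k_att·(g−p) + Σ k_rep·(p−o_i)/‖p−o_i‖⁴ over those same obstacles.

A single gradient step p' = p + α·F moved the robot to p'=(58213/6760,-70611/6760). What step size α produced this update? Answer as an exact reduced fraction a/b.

α = 1/20

F_att = 3/2·(g−p) = 3/2·(-5,21) = (-7.5000,31.5000)
o1: d²=13 ≤ ρ²=36; F_rep = 23·(-2,-3)/13² = (-0.2722,-0.4083)
o2: d²=529 > ρ²=36 → inactive
o3: d²=298 > ρ²=36 → inactive
F = F_att + ΣF_rep = (-7.7722,31.0917)
Δp = p'−p = (-0.3886,1.5546); α = Δx/Fx = (-2627/6760) / (-2627/338) = 1/20
check: Δy/Fy = (10509/6760) / (10509/338) = 1/20 ✓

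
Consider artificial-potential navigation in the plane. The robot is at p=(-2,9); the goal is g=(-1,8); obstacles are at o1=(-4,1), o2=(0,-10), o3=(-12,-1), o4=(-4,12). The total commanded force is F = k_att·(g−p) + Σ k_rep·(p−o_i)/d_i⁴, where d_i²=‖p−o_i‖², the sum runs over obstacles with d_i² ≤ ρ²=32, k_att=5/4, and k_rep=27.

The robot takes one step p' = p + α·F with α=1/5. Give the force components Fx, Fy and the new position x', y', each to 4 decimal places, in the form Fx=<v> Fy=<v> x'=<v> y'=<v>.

F_att = 5/4·(g−p) = 5/4·(1,-1) = (1.2500,-1.2500)
o1: d²=68 > ρ²=32 → inactive
o2: d²=365 > ρ²=32 → inactive
o3: d²=200 > ρ²=32 → inactive
o4: d²=13 ≤ ρ²=32; F_rep = 27·(2,-3)/13² = (0.3195,-0.4793)
F = F_att + ΣF_rep = (1.5695,-1.7293)
p' = p + 1/5·F = (-1.6861,8.6541)

Fx=1.5695 Fy=-1.7293 x'=-1.6861 y'=8.6541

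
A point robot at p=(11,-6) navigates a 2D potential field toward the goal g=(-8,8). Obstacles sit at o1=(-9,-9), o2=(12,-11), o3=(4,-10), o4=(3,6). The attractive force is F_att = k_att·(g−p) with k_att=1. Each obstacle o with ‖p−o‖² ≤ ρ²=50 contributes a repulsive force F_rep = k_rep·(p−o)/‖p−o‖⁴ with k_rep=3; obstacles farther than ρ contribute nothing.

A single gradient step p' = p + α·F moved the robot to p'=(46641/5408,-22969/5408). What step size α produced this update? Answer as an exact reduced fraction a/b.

F_att = 1·(g−p) = 1·(-19,14) = (-19.0000,14.0000)
o1: d²=409 > ρ²=50 → inactive
o2: d²=26 ≤ ρ²=50; F_rep = 3·(-1,5)/26² = (-0.0044,0.0222)
o3: d²=65 > ρ²=50 → inactive
o4: d²=208 > ρ²=50 → inactive
F = F_att + ΣF_rep = (-19.0044,14.0222)
Δp = p'−p = (-2.3756,1.7528); α = Δx/Fx = (-12847/5408) / (-12847/676) = 1/8
check: Δy/Fy = (9479/5408) / (9479/676) = 1/8 ✓

α = 1/8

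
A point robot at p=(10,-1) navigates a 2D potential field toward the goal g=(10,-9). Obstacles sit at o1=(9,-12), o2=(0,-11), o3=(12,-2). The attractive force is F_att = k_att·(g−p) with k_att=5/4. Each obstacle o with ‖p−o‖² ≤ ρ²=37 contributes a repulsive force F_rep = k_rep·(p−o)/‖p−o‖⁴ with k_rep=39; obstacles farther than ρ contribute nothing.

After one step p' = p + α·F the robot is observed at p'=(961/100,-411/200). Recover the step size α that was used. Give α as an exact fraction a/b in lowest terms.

α = 1/8

F_att = 5/4·(g−p) = 5/4·(0,-8) = (0.0000,-10.0000)
o1: d²=122 > ρ²=37 → inactive
o2: d²=200 > ρ²=37 → inactive
o3: d²=5 ≤ ρ²=37; F_rep = 39·(-2,1)/5² = (-3.1200,1.5600)
F = F_att + ΣF_rep = (-3.1200,-8.4400)
Δp = p'−p = (-0.3900,-1.0550); α = Δx/Fx = (-39/100) / (-78/25) = 1/8
check: Δy/Fy = (-211/200) / (-211/25) = 1/8 ✓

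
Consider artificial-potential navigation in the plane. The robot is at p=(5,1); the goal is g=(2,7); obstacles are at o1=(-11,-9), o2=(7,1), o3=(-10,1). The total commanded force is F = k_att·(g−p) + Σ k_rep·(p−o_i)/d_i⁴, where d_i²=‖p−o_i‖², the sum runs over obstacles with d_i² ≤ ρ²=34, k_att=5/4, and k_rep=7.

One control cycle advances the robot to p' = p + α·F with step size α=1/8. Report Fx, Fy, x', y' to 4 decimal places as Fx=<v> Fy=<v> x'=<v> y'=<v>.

F_att = 5/4·(g−p) = 5/4·(-3,6) = (-3.7500,7.5000)
o1: d²=356 > ρ²=34 → inactive
o2: d²=4 ≤ ρ²=34; F_rep = 7·(-2,0)/4² = (-0.8750,0.0000)
o3: d²=225 > ρ²=34 → inactive
F = F_att + ΣF_rep = (-4.6250,7.5000)
p' = p + 1/8·F = (4.4219,1.9375)

Fx=-4.6250 Fy=7.5000 x'=4.4219 y'=1.9375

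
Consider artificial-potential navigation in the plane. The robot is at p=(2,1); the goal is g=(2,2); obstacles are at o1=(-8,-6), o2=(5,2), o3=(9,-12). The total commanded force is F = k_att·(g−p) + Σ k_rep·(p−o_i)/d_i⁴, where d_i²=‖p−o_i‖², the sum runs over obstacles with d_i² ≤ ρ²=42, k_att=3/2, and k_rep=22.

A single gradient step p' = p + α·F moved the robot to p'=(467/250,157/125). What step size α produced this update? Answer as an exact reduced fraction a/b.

F_att = 3/2·(g−p) = 3/2·(0,1) = (0.0000,1.5000)
o1: d²=149 > ρ²=42 → inactive
o2: d²=10 ≤ ρ²=42; F_rep = 22·(-3,-1)/10² = (-0.6600,-0.2200)
o3: d²=218 > ρ²=42 → inactive
F = F_att + ΣF_rep = (-0.6600,1.2800)
Δp = p'−p = (-0.1320,0.2560); α = Δx/Fx = (-33/250) / (-33/50) = 1/5
check: Δy/Fy = (32/125) / (32/25) = 1/5 ✓

α = 1/5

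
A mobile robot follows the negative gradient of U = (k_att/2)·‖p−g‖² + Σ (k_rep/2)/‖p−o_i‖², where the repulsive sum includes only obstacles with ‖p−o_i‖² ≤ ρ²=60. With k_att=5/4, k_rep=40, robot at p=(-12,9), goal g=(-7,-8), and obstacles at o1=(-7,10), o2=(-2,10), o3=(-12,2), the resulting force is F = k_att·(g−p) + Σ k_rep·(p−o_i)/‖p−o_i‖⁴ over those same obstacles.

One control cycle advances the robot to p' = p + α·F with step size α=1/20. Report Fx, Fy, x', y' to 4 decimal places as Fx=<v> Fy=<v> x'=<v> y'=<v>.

F_att = 5/4·(g−p) = 5/4·(5,-17) = (6.2500,-21.2500)
o1: d²=26 ≤ ρ²=60; F_rep = 40·(-5,-1)/26² = (-0.2959,-0.0592)
o2: d²=101 > ρ²=60 → inactive
o3: d²=49 ≤ ρ²=60; F_rep = 40·(0,7)/49² = (0.0000,0.1166)
F = F_att + ΣF_rep = (5.9541,-21.1926)
p' = p + 1/20·F = (-11.7023,7.9404)

Fx=5.9541 Fy=-21.1926 x'=-11.7023 y'=7.9404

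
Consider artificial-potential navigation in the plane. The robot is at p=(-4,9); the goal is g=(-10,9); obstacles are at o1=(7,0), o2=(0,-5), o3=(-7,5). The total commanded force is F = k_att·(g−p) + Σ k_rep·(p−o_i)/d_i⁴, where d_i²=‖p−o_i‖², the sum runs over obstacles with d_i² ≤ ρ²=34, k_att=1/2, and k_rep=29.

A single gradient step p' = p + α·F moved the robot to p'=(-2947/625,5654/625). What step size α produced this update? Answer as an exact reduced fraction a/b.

α = 1/4

F_att = 1/2·(g−p) = 1/2·(-6,0) = (-3.0000,0.0000)
o1: d²=202 > ρ²=34 → inactive
o2: d²=212 > ρ²=34 → inactive
o3: d²=25 ≤ ρ²=34; F_rep = 29·(3,4)/25² = (0.1392,0.1856)
F = F_att + ΣF_rep = (-2.8608,0.1856)
Δp = p'−p = (-0.7152,0.0464); α = Δx/Fx = (-447/625) / (-1788/625) = 1/4
check: Δy/Fy = (29/625) / (116/625) = 1/4 ✓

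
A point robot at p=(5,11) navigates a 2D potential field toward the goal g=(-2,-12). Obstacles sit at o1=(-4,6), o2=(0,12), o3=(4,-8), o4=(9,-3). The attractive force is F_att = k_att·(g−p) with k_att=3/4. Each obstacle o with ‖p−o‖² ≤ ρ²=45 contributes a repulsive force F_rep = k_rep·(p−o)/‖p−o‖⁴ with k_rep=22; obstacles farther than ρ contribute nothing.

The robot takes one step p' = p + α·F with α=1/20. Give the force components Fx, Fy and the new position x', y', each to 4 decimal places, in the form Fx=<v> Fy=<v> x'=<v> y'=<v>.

F_att = 3/4·(g−p) = 3/4·(-7,-23) = (-5.2500,-17.2500)
o1: d²=106 > ρ²=45 → inactive
o2: d²=26 ≤ ρ²=45; F_rep = 22·(5,-1)/26² = (0.1627,-0.0325)
o3: d²=362 > ρ²=45 → inactive
o4: d²=212 > ρ²=45 → inactive
F = F_att + ΣF_rep = (-5.0873,-17.2825)
p' = p + 1/20·F = (4.7456,10.1359)

Fx=-5.0873 Fy=-17.2825 x'=4.7456 y'=10.1359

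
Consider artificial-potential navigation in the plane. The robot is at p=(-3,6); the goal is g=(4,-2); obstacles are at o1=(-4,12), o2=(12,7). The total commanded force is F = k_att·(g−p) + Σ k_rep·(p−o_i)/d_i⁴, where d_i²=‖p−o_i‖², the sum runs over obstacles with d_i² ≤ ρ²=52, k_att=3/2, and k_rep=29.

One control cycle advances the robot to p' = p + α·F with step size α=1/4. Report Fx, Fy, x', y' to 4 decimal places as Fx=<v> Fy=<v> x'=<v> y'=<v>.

Fx=10.5212 Fy=-12.1271 x'=-0.3697 y'=2.9682

F_att = 3/2·(g−p) = 3/2·(7,-8) = (10.5000,-12.0000)
o1: d²=37 ≤ ρ²=52; F_rep = 29·(1,-6)/37² = (0.0212,-0.1271)
o2: d²=226 > ρ²=52 → inactive
F = F_att + ΣF_rep = (10.5212,-12.1271)
p' = p + 1/4·F = (-0.3697,2.9682)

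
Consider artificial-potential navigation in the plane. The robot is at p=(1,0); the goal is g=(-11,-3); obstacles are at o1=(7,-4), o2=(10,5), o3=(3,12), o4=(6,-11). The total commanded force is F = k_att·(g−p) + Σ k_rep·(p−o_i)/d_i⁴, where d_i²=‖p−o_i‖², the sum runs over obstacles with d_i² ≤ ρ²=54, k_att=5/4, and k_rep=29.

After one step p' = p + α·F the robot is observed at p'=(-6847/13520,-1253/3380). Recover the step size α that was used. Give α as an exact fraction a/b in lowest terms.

F_att = 5/4·(g−p) = 5/4·(-12,-3) = (-15.0000,-3.7500)
o1: d²=52 ≤ ρ²=54; F_rep = 29·(-6,4)/52² = (-0.0643,0.0429)
o2: d²=106 > ρ²=54 → inactive
o3: d²=148 > ρ²=54 → inactive
o4: d²=146 > ρ²=54 → inactive
F = F_att + ΣF_rep = (-15.0643,-3.7071)
Δp = p'−p = (-1.5064,-0.3707); α = Δx/Fx = (-20367/13520) / (-20367/1352) = 1/10
check: Δy/Fy = (-1253/3380) / (-1253/338) = 1/10 ✓

α = 1/10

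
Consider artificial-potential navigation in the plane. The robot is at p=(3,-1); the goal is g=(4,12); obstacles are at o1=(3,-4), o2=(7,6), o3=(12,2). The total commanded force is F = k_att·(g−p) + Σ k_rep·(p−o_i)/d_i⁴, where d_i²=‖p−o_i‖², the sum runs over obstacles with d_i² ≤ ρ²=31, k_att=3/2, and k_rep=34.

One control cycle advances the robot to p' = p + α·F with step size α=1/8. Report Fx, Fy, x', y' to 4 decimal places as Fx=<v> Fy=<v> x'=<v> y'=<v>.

Fx=1.5000 Fy=20.7593 x'=3.1875 y'=1.5949

F_att = 3/2·(g−p) = 3/2·(1,13) = (1.5000,19.5000)
o1: d²=9 ≤ ρ²=31; F_rep = 34·(0,3)/9² = (0.0000,1.2593)
o2: d²=65 > ρ²=31 → inactive
o3: d²=90 > ρ²=31 → inactive
F = F_att + ΣF_rep = (1.5000,20.7593)
p' = p + 1/8·F = (3.1875,1.5949)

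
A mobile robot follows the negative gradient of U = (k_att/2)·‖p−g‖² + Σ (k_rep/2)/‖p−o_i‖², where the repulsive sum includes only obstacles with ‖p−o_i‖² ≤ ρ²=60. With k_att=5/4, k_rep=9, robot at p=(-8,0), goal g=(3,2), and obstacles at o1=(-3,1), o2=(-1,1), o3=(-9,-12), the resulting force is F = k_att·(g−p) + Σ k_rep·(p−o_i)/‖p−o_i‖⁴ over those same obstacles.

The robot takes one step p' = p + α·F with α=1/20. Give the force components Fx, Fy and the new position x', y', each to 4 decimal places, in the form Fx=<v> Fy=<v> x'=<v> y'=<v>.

Fx=13.6582 Fy=2.4831 x'=-7.3171 y'=0.1242

F_att = 5/4·(g−p) = 5/4·(11,2) = (13.7500,2.5000)
o1: d²=26 ≤ ρ²=60; F_rep = 9·(-5,-1)/26² = (-0.0666,-0.0133)
o2: d²=50 ≤ ρ²=60; F_rep = 9·(-7,-1)/50² = (-0.0252,-0.0036)
o3: d²=145 > ρ²=60 → inactive
F = F_att + ΣF_rep = (13.6582,2.4831)
p' = p + 1/20·F = (-7.3171,0.1242)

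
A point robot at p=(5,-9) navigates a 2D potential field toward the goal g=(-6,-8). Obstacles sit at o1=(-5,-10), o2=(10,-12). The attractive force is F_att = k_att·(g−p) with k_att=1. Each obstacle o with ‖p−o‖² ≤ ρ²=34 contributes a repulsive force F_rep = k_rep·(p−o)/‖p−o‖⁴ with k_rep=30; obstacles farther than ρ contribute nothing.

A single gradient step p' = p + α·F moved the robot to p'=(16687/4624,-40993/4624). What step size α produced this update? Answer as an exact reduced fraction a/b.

α = 1/8

F_att = 1·(g−p) = 1·(-11,1) = (-11.0000,1.0000)
o1: d²=101 > ρ²=34 → inactive
o2: d²=34 ≤ ρ²=34; F_rep = 30·(-5,3)/34² = (-0.1298,0.0779)
F = F_att + ΣF_rep = (-11.1298,1.0779)
Δp = p'−p = (-1.3912,0.1347); α = Δx/Fx = (-6433/4624) / (-6433/578) = 1/8
check: Δy/Fy = (623/4624) / (623/578) = 1/8 ✓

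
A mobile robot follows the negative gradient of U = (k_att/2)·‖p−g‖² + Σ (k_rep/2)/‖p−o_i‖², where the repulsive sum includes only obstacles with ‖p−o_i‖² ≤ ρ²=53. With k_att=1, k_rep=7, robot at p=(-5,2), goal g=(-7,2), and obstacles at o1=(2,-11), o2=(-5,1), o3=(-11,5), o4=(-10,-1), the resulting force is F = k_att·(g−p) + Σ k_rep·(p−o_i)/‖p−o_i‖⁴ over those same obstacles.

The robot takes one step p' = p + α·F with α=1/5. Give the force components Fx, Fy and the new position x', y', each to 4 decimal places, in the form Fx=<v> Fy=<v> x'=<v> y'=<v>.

F_att = 1·(g−p) = 1·(-2,0) = (-2.0000,0.0000)
o1: d²=218 > ρ²=53 → inactive
o2: d²=1 ≤ ρ²=53; F_rep = 7·(0,1)/1² = (0.0000,7.0000)
o3: d²=45 ≤ ρ²=53; F_rep = 7·(6,-3)/45² = (0.0207,-0.0104)
o4: d²=34 ≤ ρ²=53; F_rep = 7·(5,3)/34² = (0.0303,0.0182)
F = F_att + ΣF_rep = (-1.9490,7.0078)
p' = p + 1/5·F = (-5.3898,3.4016)

Fx=-1.9490 Fy=7.0078 x'=-5.3898 y'=3.4016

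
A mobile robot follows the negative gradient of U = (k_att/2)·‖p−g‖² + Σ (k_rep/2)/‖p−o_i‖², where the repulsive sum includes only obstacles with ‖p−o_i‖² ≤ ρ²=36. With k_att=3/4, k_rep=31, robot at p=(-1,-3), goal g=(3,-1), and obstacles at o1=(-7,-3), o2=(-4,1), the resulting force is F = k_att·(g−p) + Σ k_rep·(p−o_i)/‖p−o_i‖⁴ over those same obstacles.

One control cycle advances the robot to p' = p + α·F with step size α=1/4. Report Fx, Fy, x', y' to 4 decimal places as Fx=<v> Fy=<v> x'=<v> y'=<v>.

Fx=3.2923 Fy=1.3016 x'=-0.1769 y'=-2.6746

F_att = 3/4·(g−p) = 3/4·(4,2) = (3.0000,1.5000)
o1: d²=36 ≤ ρ²=36; F_rep = 31·(6,0)/36² = (0.1435,0.0000)
o2: d²=25 ≤ ρ²=36; F_rep = 31·(3,-4)/25² = (0.1488,-0.1984)
F = F_att + ΣF_rep = (3.2923,1.3016)
p' = p + 1/4·F = (-0.1769,-2.6746)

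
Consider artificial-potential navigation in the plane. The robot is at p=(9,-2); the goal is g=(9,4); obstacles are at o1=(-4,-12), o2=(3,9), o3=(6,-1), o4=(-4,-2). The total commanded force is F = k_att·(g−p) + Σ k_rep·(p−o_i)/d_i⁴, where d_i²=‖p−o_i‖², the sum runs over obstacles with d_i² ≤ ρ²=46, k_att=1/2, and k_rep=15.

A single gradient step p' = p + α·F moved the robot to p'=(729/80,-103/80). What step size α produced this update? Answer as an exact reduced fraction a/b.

α = 1/4

F_att = 1/2·(g−p) = 1/2·(0,6) = (0.0000,3.0000)
o1: d²=269 > ρ²=46 → inactive
o2: d²=157 > ρ²=46 → inactive
o3: d²=10 ≤ ρ²=46; F_rep = 15·(3,-1)/10² = (0.4500,-0.1500)
o4: d²=169 > ρ²=46 → inactive
F = F_att + ΣF_rep = (0.4500,2.8500)
Δp = p'−p = (0.1125,0.7125); α = Δx/Fx = (9/80) / (9/20) = 1/4
check: Δy/Fy = (57/80) / (57/20) = 1/4 ✓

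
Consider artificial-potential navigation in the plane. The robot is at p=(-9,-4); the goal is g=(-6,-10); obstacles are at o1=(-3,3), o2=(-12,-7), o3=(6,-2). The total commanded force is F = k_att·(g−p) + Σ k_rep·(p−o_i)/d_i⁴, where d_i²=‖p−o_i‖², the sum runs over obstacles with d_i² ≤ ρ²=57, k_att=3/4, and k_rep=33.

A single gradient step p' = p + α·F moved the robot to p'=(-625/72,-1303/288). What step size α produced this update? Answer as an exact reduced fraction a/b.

α = 1/8

F_att = 3/4·(g−p) = 3/4·(3,-6) = (2.2500,-4.5000)
o1: d²=85 > ρ²=57 → inactive
o2: d²=18 ≤ ρ²=57; F_rep = 33·(3,3)/18² = (0.3056,0.3056)
o3: d²=229 > ρ²=57 → inactive
F = F_att + ΣF_rep = (2.5556,-4.1944)
Δp = p'−p = (0.3194,-0.5243); α = Δx/Fx = (23/72) / (23/9) = 1/8
check: Δy/Fy = (-151/288) / (-151/36) = 1/8 ✓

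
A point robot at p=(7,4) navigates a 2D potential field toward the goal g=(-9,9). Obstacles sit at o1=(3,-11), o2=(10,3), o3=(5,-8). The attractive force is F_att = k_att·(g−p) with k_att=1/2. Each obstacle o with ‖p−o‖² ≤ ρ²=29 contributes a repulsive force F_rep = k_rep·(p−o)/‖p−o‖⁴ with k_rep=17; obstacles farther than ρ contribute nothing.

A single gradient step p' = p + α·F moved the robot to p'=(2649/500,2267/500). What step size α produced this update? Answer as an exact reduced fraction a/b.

F_att = 1/2·(g−p) = 1/2·(-16,5) = (-8.0000,2.5000)
o1: d²=241 > ρ²=29 → inactive
o2: d²=10 ≤ ρ²=29; F_rep = 17·(-3,1)/10² = (-0.5100,0.1700)
o3: d²=148 > ρ²=29 → inactive
F = F_att + ΣF_rep = (-8.5100,2.6700)
Δp = p'−p = (-1.7020,0.5340); α = Δx/Fx = (-851/500) / (-851/100) = 1/5
check: Δy/Fy = (267/500) / (267/100) = 1/5 ✓

α = 1/5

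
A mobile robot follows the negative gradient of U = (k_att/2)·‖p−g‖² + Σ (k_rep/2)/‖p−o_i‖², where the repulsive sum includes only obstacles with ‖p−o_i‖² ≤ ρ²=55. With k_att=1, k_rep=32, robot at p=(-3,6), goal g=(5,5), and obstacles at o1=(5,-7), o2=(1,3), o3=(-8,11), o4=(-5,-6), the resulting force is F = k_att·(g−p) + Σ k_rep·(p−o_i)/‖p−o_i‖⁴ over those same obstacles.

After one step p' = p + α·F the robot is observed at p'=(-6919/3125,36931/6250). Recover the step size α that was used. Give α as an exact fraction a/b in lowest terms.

α = 1/10

F_att = 1·(g−p) = 1·(8,-1) = (8.0000,-1.0000)
o1: d²=233 > ρ²=55 → inactive
o2: d²=25 ≤ ρ²=55; F_rep = 32·(-4,3)/25² = (-0.2048,0.1536)
o3: d²=50 ≤ ρ²=55; F_rep = 32·(5,-5)/50² = (0.0640,-0.0640)
o4: d²=148 > ρ²=55 → inactive
F = F_att + ΣF_rep = (7.8592,-0.9104)
Δp = p'−p = (0.7859,-0.0910); α = Δx/Fx = (2456/3125) / (4912/625) = 1/10
check: Δy/Fy = (-569/6250) / (-569/625) = 1/10 ✓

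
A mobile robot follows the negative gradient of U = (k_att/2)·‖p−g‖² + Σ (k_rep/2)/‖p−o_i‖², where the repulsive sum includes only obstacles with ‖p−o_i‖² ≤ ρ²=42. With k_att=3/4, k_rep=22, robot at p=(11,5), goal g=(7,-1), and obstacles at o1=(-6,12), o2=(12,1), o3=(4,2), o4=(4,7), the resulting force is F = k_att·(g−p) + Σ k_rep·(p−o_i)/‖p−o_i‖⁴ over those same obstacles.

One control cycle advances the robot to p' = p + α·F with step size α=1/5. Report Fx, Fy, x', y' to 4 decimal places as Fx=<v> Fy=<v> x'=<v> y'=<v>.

F_att = 3/4·(g−p) = 3/4·(-4,-6) = (-3.0000,-4.5000)
o1: d²=338 > ρ²=42 → inactive
o2: d²=17 ≤ ρ²=42; F_rep = 22·(-1,4)/17² = (-0.0761,0.3045)
o3: d²=58 > ρ²=42 → inactive
o4: d²=53 > ρ²=42 → inactive
F = F_att + ΣF_rep = (-3.0761,-4.1955)
p' = p + 1/5·F = (10.3848,4.1609)

Fx=-3.0761 Fy=-4.1955 x'=10.3848 y'=4.1609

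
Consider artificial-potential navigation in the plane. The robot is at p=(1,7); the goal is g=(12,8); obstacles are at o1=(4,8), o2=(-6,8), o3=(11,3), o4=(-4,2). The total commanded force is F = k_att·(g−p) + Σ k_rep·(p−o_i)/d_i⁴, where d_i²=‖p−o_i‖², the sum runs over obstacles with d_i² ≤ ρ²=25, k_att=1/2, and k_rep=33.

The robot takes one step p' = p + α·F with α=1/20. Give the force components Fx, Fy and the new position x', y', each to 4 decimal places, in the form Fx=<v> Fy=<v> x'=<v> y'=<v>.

F_att = 1/2·(g−p) = 1/2·(11,1) = (5.5000,0.5000)
o1: d²=10 ≤ ρ²=25; F_rep = 33·(-3,-1)/10² = (-0.9900,-0.3300)
o2: d²=50 > ρ²=25 → inactive
o3: d²=116 > ρ²=25 → inactive
o4: d²=50 > ρ²=25 → inactive
F = F_att + ΣF_rep = (4.5100,0.1700)
p' = p + 1/20·F = (1.2255,7.0085)

Fx=4.5100 Fy=0.1700 x'=1.2255 y'=7.0085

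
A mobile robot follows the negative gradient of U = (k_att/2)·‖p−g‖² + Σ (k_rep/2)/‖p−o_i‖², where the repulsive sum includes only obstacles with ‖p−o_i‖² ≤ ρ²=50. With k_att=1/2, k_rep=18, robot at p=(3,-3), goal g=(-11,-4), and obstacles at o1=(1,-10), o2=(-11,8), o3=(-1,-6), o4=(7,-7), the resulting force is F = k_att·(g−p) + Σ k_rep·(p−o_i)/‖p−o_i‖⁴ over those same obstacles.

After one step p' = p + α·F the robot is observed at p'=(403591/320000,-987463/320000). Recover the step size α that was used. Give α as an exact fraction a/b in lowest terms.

α = 1/4

F_att = 1/2·(g−p) = 1/2·(-14,-1) = (-7.0000,-0.5000)
o1: d²=53 > ρ²=50 → inactive
o2: d²=317 > ρ²=50 → inactive
o3: d²=25 ≤ ρ²=50; F_rep = 18·(4,3)/25² = (0.1152,0.0864)
o4: d²=32 ≤ ρ²=50; F_rep = 18·(-4,4)/32² = (-0.0703,0.0703)
F = F_att + ΣF_rep = (-6.9551,-0.3433)
Δp = p'−p = (-1.7388,-0.0858); α = Δx/Fx = (-556409/320000) / (-556409/80000) = 1/4
check: Δy/Fy = (-27463/320000) / (-27463/80000) = 1/4 ✓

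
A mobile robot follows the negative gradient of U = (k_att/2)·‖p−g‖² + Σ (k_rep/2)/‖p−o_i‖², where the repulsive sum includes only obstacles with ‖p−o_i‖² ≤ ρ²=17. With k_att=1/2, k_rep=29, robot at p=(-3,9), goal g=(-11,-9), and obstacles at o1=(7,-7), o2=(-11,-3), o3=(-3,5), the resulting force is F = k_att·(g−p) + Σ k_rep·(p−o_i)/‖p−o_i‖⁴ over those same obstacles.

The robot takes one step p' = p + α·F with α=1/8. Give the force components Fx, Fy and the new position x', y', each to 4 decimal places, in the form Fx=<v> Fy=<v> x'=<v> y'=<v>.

F_att = 1/2·(g−p) = 1/2·(-8,-18) = (-4.0000,-9.0000)
o1: d²=356 > ρ²=17 → inactive
o2: d²=208 > ρ²=17 → inactive
o3: d²=16 ≤ ρ²=17; F_rep = 29·(0,4)/16² = (0.0000,0.4531)
F = F_att + ΣF_rep = (-4.0000,-8.5469)
p' = p + 1/8·F = (-3.5000,7.9316)

Fx=-4.0000 Fy=-8.5469 x'=-3.5000 y'=7.9316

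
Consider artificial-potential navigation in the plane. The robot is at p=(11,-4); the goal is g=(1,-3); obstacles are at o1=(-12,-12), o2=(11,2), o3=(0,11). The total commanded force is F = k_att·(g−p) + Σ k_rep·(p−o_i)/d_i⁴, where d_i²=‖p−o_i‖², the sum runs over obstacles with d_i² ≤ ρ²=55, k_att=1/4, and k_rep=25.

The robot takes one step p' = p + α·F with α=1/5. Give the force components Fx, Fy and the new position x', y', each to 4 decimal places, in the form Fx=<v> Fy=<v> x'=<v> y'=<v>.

F_att = 1/4·(g−p) = 1/4·(-10,1) = (-2.5000,0.2500)
o1: d²=593 > ρ²=55 → inactive
o2: d²=36 ≤ ρ²=55; F_rep = 25·(0,-6)/36² = (0.0000,-0.1157)
o3: d²=346 > ρ²=55 → inactive
F = F_att + ΣF_rep = (-2.5000,0.1343)
p' = p + 1/5·F = (10.5000,-3.9731)

Fx=-2.5000 Fy=0.1343 x'=10.5000 y'=-3.9731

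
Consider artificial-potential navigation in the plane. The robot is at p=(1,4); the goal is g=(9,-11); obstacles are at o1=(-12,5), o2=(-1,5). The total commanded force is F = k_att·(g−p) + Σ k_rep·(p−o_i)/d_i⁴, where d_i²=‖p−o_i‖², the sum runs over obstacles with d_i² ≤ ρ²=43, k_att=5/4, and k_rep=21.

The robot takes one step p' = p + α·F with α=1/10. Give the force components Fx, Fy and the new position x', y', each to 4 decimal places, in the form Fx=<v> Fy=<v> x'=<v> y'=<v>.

Fx=11.6800 Fy=-19.5900 x'=2.1680 y'=2.0410

F_att = 5/4·(g−p) = 5/4·(8,-15) = (10.0000,-18.7500)
o1: d²=170 > ρ²=43 → inactive
o2: d²=5 ≤ ρ²=43; F_rep = 21·(2,-1)/5² = (1.6800,-0.8400)
F = F_att + ΣF_rep = (11.6800,-19.5900)
p' = p + 1/10·F = (2.1680,2.0410)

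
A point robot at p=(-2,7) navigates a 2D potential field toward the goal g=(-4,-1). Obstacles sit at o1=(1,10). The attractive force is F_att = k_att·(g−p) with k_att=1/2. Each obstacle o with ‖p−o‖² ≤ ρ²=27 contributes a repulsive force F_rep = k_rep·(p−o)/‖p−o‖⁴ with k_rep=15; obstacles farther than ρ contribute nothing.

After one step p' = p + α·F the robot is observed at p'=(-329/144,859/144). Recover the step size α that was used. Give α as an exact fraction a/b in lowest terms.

α = 1/4

F_att = 1/2·(g−p) = 1/2·(-2,-8) = (-1.0000,-4.0000)
o1: d²=18 ≤ ρ²=27; F_rep = 15·(-3,-3)/18² = (-0.1389,-0.1389)
F = F_att + ΣF_rep = (-1.1389,-4.1389)
Δp = p'−p = (-0.2847,-1.0347); α = Δx/Fx = (-41/144) / (-41/36) = 1/4
check: Δy/Fy = (-149/144) / (-149/36) = 1/4 ✓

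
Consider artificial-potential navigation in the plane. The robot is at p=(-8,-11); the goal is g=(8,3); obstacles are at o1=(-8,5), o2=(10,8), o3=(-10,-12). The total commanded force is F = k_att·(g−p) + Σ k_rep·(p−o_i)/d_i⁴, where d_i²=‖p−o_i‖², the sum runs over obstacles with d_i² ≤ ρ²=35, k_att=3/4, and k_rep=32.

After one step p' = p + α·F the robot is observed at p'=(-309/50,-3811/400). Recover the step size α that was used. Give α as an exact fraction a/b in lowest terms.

F_att = 3/4·(g−p) = 3/4·(16,14) = (12.0000,10.5000)
o1: d²=256 > ρ²=35 → inactive
o2: d²=685 > ρ²=35 → inactive
o3: d²=5 ≤ ρ²=35; F_rep = 32·(2,1)/5² = (2.5600,1.2800)
F = F_att + ΣF_rep = (14.5600,11.7800)
Δp = p'−p = (1.8200,1.4725); α = Δx/Fx = (91/50) / (364/25) = 1/8
check: Δy/Fy = (589/400) / (589/50) = 1/8 ✓

α = 1/8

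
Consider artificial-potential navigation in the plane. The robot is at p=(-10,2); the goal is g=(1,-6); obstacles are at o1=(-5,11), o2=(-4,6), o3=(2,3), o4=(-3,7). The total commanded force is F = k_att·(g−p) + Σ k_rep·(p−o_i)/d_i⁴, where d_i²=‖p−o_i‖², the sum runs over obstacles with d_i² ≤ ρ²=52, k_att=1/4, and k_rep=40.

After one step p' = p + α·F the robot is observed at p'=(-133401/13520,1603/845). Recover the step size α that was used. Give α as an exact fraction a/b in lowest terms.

F_att = 1/4·(g−p) = 1/4·(11,-8) = (2.7500,-2.0000)
o1: d²=106 > ρ²=52 → inactive
o2: d²=52 ≤ ρ²=52; F_rep = 40·(-6,-4)/52² = (-0.0888,-0.0592)
o3: d²=145 > ρ²=52 → inactive
o4: d²=74 > ρ²=52 → inactive
F = F_att + ΣF_rep = (2.6612,-2.0592)
Δp = p'−p = (0.1331,-0.1030); α = Δx/Fx = (1799/13520) / (1799/676) = 1/20
check: Δy/Fy = (-87/845) / (-348/169) = 1/20 ✓

α = 1/20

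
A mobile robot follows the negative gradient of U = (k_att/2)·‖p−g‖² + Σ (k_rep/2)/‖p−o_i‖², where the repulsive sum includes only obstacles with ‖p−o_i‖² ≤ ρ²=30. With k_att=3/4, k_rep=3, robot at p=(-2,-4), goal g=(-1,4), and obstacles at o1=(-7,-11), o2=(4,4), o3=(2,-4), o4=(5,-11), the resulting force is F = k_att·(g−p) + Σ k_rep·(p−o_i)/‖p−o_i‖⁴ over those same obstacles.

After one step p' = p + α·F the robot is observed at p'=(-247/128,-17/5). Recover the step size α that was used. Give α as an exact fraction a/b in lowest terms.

α = 1/10

F_att = 3/4·(g−p) = 3/4·(1,8) = (0.7500,6.0000)
o1: d²=74 > ρ²=30 → inactive
o2: d²=100 > ρ²=30 → inactive
o3: d²=16 ≤ ρ²=30; F_rep = 3·(-4,0)/16² = (-0.0469,0.0000)
o4: d²=98 > ρ²=30 → inactive
F = F_att + ΣF_rep = (0.7031,6.0000)
Δp = p'−p = (0.0703,0.6000); α = Δx/Fx = (9/128) / (45/64) = 1/10
check: Δy/Fy = (3/5) / (6) = 1/10 ✓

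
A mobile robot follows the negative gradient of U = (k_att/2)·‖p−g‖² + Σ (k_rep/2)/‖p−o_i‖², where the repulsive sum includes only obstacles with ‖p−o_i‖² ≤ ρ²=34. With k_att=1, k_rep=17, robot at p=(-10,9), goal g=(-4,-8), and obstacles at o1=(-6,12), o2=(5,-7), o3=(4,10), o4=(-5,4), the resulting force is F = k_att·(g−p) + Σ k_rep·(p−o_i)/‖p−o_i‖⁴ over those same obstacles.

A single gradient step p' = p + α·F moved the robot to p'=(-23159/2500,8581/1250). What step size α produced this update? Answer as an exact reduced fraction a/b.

F_att = 1·(g−p) = 1·(6,-17) = (6.0000,-17.0000)
o1: d²=25 ≤ ρ²=34; F_rep = 17·(-4,-3)/25² = (-0.1088,-0.0816)
o2: d²=481 > ρ²=34 → inactive
o3: d²=197 > ρ²=34 → inactive
o4: d²=50 > ρ²=34 → inactive
F = F_att + ΣF_rep = (5.8912,-17.0816)
Δp = p'−p = (0.7364,-2.1352); α = Δx/Fx = (1841/2500) / (3682/625) = 1/8
check: Δy/Fy = (-2669/1250) / (-10676/625) = 1/8 ✓

α = 1/8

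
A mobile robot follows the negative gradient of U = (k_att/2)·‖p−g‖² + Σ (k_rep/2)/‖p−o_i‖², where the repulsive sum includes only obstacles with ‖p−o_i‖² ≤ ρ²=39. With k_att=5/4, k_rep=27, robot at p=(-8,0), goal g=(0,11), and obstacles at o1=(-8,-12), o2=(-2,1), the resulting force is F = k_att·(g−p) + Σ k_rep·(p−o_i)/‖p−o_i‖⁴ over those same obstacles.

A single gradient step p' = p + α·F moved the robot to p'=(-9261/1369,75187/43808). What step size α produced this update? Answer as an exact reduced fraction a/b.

F_att = 5/4·(g−p) = 5/4·(8,11) = (10.0000,13.7500)
o1: d²=144 > ρ²=39 → inactive
o2: d²=37 ≤ ρ²=39; F_rep = 27·(-6,-1)/37² = (-0.1183,-0.0197)
F = F_att + ΣF_rep = (9.8817,13.7303)
Δp = p'−p = (1.2352,1.7163); α = Δx/Fx = (1691/1369) / (13528/1369) = 1/8
check: Δy/Fy = (75187/43808) / (75187/5476) = 1/8 ✓

α = 1/8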